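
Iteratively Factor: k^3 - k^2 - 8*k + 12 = (k + 3)*(k^2 - 4*k + 4) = (k - 2)*(k + 3)*(k - 2)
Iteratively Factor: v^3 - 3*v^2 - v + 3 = (v - 1)*(v^2 - 2*v - 3) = (v - 1)*(v + 1)*(v - 3)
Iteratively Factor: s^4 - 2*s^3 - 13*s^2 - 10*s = (s + 1)*(s^3 - 3*s^2 - 10*s) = (s - 5)*(s + 1)*(s^2 + 2*s) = (s - 5)*(s + 1)*(s + 2)*(s)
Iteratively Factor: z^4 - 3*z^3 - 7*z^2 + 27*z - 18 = (z - 3)*(z^3 - 7*z + 6) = (z - 3)*(z + 3)*(z^2 - 3*z + 2) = (z - 3)*(z - 2)*(z + 3)*(z - 1)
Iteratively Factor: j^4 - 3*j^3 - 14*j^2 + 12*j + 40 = (j - 2)*(j^3 - j^2 - 16*j - 20) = (j - 2)*(j + 2)*(j^2 - 3*j - 10) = (j - 2)*(j + 2)^2*(j - 5)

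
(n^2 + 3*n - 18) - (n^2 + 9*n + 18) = -6*n - 36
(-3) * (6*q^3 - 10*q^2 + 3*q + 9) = -18*q^3 + 30*q^2 - 9*q - 27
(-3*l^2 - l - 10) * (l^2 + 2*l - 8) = -3*l^4 - 7*l^3 + 12*l^2 - 12*l + 80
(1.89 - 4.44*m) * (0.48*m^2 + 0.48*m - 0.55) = -2.1312*m^3 - 1.224*m^2 + 3.3492*m - 1.0395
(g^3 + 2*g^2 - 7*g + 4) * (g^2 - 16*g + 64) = g^5 - 14*g^4 + 25*g^3 + 244*g^2 - 512*g + 256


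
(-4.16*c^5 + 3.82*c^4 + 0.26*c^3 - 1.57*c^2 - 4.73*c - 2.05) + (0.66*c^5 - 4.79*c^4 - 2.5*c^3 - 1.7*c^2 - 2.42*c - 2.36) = -3.5*c^5 - 0.97*c^4 - 2.24*c^3 - 3.27*c^2 - 7.15*c - 4.41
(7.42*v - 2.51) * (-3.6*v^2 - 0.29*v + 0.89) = -26.712*v^3 + 6.8842*v^2 + 7.3317*v - 2.2339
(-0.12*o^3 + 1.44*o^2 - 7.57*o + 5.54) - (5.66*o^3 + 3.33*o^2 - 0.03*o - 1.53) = -5.78*o^3 - 1.89*o^2 - 7.54*o + 7.07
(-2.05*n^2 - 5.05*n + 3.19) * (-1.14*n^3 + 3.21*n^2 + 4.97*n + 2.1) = 2.337*n^5 - 0.8235*n^4 - 30.0356*n^3 - 19.1636*n^2 + 5.2493*n + 6.699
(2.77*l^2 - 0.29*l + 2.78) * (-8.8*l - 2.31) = -24.376*l^3 - 3.8467*l^2 - 23.7941*l - 6.4218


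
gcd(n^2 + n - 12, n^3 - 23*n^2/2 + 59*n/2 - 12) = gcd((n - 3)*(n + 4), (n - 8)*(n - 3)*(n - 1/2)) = n - 3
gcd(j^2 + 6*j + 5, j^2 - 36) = 1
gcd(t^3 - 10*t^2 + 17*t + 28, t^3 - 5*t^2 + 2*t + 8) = t^2 - 3*t - 4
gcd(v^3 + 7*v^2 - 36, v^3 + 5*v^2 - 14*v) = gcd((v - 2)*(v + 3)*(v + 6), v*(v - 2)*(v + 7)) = v - 2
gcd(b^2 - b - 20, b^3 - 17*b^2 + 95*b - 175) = b - 5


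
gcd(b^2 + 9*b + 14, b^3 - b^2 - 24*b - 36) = b + 2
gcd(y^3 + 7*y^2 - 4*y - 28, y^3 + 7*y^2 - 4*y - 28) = y^3 + 7*y^2 - 4*y - 28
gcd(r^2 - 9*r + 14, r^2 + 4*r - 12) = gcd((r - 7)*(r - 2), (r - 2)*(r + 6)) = r - 2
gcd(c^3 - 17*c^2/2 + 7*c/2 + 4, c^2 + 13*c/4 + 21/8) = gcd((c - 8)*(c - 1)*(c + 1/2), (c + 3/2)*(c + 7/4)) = 1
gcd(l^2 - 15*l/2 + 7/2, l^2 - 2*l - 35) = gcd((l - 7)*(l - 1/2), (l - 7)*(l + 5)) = l - 7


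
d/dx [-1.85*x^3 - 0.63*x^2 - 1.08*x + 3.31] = -5.55*x^2 - 1.26*x - 1.08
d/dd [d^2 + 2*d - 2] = 2*d + 2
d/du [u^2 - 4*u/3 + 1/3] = 2*u - 4/3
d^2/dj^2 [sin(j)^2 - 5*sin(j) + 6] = 5*sin(j) + 2*cos(2*j)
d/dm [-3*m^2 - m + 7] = -6*m - 1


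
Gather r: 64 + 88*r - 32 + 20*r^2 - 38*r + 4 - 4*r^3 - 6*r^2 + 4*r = -4*r^3 + 14*r^2 + 54*r + 36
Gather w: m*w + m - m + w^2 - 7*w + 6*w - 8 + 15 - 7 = w^2 + w*(m - 1)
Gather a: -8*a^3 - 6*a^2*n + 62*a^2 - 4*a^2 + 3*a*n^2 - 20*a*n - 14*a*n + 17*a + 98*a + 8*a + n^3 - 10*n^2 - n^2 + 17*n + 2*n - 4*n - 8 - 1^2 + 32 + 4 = -8*a^3 + a^2*(58 - 6*n) + a*(3*n^2 - 34*n + 123) + n^3 - 11*n^2 + 15*n + 27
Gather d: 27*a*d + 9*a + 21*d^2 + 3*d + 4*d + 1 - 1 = 9*a + 21*d^2 + d*(27*a + 7)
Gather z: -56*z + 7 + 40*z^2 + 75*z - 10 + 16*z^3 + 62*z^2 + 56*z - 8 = 16*z^3 + 102*z^2 + 75*z - 11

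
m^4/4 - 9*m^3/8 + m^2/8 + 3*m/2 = m*(m/4 + 1/4)*(m - 4)*(m - 3/2)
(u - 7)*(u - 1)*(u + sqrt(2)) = u^3 - 8*u^2 + sqrt(2)*u^2 - 8*sqrt(2)*u + 7*u + 7*sqrt(2)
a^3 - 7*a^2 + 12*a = a*(a - 4)*(a - 3)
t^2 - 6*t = t*(t - 6)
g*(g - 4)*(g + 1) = g^3 - 3*g^2 - 4*g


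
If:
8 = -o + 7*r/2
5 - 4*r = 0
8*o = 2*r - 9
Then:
No Solution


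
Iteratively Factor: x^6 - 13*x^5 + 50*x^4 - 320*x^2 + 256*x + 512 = (x + 1)*(x^5 - 14*x^4 + 64*x^3 - 64*x^2 - 256*x + 512) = (x - 4)*(x + 1)*(x^4 - 10*x^3 + 24*x^2 + 32*x - 128) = (x - 4)*(x + 1)*(x + 2)*(x^3 - 12*x^2 + 48*x - 64) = (x - 4)^2*(x + 1)*(x + 2)*(x^2 - 8*x + 16) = (x - 4)^3*(x + 1)*(x + 2)*(x - 4)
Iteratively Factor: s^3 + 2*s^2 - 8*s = (s - 2)*(s^2 + 4*s) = s*(s - 2)*(s + 4)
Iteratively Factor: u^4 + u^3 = (u)*(u^3 + u^2) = u^2*(u^2 + u) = u^3*(u + 1)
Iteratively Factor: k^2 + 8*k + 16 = (k + 4)*(k + 4)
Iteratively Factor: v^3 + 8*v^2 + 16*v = (v + 4)*(v^2 + 4*v) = (v + 4)^2*(v)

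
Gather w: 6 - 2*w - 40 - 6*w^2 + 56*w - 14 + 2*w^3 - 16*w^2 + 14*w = 2*w^3 - 22*w^2 + 68*w - 48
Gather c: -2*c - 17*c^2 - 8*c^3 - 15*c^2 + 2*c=-8*c^3 - 32*c^2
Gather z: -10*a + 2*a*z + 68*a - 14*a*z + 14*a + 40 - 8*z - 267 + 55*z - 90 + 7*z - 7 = 72*a + z*(54 - 12*a) - 324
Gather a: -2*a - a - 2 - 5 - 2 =-3*a - 9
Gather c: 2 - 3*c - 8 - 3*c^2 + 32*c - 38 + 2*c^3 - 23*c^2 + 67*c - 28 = 2*c^3 - 26*c^2 + 96*c - 72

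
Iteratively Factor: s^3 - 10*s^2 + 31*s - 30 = (s - 5)*(s^2 - 5*s + 6) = (s - 5)*(s - 2)*(s - 3)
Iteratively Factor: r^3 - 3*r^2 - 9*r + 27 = (r - 3)*(r^2 - 9) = (r - 3)*(r + 3)*(r - 3)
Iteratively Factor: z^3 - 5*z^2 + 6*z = (z - 3)*(z^2 - 2*z) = (z - 3)*(z - 2)*(z)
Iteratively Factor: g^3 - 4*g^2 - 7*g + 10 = (g - 5)*(g^2 + g - 2) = (g - 5)*(g - 1)*(g + 2)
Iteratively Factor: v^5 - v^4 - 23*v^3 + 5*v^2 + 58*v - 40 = (v - 1)*(v^4 - 23*v^2 - 18*v + 40) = (v - 1)*(v + 4)*(v^3 - 4*v^2 - 7*v + 10) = (v - 1)*(v + 2)*(v + 4)*(v^2 - 6*v + 5) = (v - 1)^2*(v + 2)*(v + 4)*(v - 5)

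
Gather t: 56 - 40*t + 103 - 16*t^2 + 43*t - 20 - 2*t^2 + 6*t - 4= -18*t^2 + 9*t + 135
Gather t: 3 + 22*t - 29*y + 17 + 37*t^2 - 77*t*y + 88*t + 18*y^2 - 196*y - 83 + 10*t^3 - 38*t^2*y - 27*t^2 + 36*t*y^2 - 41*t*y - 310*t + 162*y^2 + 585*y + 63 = 10*t^3 + t^2*(10 - 38*y) + t*(36*y^2 - 118*y - 200) + 180*y^2 + 360*y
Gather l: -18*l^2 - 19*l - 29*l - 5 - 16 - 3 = -18*l^2 - 48*l - 24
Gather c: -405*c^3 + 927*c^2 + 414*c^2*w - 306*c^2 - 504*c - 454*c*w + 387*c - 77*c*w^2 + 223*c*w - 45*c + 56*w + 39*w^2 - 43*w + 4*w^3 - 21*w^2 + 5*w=-405*c^3 + c^2*(414*w + 621) + c*(-77*w^2 - 231*w - 162) + 4*w^3 + 18*w^2 + 18*w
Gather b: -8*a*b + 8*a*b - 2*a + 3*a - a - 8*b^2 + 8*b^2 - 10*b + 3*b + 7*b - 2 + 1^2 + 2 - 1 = 0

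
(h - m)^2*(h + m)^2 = h^4 - 2*h^2*m^2 + m^4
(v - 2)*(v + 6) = v^2 + 4*v - 12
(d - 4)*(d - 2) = d^2 - 6*d + 8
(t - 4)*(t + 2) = t^2 - 2*t - 8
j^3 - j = j*(j - 1)*(j + 1)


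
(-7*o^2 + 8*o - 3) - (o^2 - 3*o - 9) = -8*o^2 + 11*o + 6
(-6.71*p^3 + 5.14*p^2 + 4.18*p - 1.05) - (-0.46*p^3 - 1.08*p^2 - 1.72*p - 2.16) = -6.25*p^3 + 6.22*p^2 + 5.9*p + 1.11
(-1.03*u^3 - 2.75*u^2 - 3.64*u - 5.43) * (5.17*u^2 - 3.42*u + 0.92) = -5.3251*u^5 - 10.6949*u^4 - 10.3614*u^3 - 18.1543*u^2 + 15.2218*u - 4.9956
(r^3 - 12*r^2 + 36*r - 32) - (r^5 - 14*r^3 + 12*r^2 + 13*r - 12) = -r^5 + 15*r^3 - 24*r^2 + 23*r - 20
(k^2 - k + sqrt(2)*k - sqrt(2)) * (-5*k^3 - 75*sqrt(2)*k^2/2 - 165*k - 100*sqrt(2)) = -5*k^5 - 85*sqrt(2)*k^4/2 + 5*k^4 - 240*k^3 + 85*sqrt(2)*k^3/2 - 265*sqrt(2)*k^2 + 240*k^2 - 200*k + 265*sqrt(2)*k + 200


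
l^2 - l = l*(l - 1)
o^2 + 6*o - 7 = (o - 1)*(o + 7)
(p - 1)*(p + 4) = p^2 + 3*p - 4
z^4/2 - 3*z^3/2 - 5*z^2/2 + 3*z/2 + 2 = (z/2 + 1/2)*(z - 4)*(z - 1)*(z + 1)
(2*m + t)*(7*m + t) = 14*m^2 + 9*m*t + t^2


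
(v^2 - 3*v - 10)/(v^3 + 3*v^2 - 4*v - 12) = (v - 5)/(v^2 + v - 6)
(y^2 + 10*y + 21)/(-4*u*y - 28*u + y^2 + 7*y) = (y + 3)/(-4*u + y)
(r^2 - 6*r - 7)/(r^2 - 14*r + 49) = (r + 1)/(r - 7)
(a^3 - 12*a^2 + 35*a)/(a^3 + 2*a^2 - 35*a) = (a - 7)/(a + 7)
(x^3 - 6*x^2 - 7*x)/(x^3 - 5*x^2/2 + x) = 2*(x^2 - 6*x - 7)/(2*x^2 - 5*x + 2)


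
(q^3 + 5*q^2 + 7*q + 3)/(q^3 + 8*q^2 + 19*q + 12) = (q + 1)/(q + 4)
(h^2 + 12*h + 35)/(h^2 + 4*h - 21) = (h + 5)/(h - 3)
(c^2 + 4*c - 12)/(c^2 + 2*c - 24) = (c - 2)/(c - 4)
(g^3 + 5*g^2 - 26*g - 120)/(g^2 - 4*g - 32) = (g^2 + g - 30)/(g - 8)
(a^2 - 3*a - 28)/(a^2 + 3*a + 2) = (a^2 - 3*a - 28)/(a^2 + 3*a + 2)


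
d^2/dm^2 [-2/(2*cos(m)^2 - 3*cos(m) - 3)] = 2*(-16*sin(m)^4 + 41*sin(m)^2 - 27*cos(m)/2 + 9*cos(3*m)/2 + 5)/(2*sin(m)^2 + 3*cos(m) + 1)^3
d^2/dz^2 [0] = 0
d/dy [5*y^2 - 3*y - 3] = 10*y - 3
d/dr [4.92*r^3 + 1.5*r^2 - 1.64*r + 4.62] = 14.76*r^2 + 3.0*r - 1.64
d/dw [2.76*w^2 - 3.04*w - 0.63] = 5.52*w - 3.04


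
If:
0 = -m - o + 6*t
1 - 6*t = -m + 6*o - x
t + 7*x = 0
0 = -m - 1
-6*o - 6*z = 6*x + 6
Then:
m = -1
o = 43/295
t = -42/295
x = 6/295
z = -344/295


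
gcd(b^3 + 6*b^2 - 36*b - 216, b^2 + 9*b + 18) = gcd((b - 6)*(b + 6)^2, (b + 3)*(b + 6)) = b + 6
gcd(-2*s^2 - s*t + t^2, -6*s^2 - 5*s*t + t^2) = s + t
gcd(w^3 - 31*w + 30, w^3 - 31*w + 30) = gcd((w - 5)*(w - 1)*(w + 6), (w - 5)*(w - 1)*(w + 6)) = w^3 - 31*w + 30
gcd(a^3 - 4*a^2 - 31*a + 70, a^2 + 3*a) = 1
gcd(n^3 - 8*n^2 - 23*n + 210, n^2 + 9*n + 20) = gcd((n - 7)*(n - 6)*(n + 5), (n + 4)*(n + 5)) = n + 5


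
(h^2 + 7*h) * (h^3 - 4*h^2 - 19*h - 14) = h^5 + 3*h^4 - 47*h^3 - 147*h^2 - 98*h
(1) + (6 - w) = 7 - w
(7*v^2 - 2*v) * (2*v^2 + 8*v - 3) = 14*v^4 + 52*v^3 - 37*v^2 + 6*v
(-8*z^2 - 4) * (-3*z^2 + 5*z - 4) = 24*z^4 - 40*z^3 + 44*z^2 - 20*z + 16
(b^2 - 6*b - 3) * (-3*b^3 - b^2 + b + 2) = -3*b^5 + 17*b^4 + 16*b^3 - b^2 - 15*b - 6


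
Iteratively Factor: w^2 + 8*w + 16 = (w + 4)*(w + 4)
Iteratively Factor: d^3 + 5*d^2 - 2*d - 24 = (d + 3)*(d^2 + 2*d - 8) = (d + 3)*(d + 4)*(d - 2)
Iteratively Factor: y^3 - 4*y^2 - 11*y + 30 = (y - 2)*(y^2 - 2*y - 15) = (y - 5)*(y - 2)*(y + 3)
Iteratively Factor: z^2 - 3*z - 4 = (z + 1)*(z - 4)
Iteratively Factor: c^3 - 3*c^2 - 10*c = (c + 2)*(c^2 - 5*c) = c*(c + 2)*(c - 5)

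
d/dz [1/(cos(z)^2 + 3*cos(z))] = (2*cos(z) + 3)*sin(z)/((cos(z) + 3)^2*cos(z)^2)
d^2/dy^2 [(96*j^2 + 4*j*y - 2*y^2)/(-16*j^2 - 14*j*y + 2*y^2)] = -10*j/(j^3 + 3*j^2*y + 3*j*y^2 + y^3)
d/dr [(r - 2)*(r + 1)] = 2*r - 1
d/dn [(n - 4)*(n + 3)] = 2*n - 1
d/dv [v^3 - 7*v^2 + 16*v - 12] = 3*v^2 - 14*v + 16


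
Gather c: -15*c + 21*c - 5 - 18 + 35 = 6*c + 12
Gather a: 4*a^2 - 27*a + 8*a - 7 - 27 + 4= 4*a^2 - 19*a - 30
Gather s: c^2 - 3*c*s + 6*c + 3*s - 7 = c^2 + 6*c + s*(3 - 3*c) - 7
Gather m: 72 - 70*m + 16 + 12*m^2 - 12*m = 12*m^2 - 82*m + 88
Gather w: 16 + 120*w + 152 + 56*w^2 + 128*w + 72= 56*w^2 + 248*w + 240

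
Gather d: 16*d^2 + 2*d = 16*d^2 + 2*d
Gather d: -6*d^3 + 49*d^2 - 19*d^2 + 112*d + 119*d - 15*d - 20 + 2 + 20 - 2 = -6*d^3 + 30*d^2 + 216*d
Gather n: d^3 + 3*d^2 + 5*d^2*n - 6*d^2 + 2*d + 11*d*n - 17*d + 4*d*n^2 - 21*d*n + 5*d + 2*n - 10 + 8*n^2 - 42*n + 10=d^3 - 3*d^2 - 10*d + n^2*(4*d + 8) + n*(5*d^2 - 10*d - 40)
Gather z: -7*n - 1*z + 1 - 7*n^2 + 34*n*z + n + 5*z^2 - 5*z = -7*n^2 - 6*n + 5*z^2 + z*(34*n - 6) + 1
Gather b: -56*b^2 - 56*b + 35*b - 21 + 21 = -56*b^2 - 21*b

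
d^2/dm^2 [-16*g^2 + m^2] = 2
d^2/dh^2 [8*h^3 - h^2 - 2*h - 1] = 48*h - 2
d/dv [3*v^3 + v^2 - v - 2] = 9*v^2 + 2*v - 1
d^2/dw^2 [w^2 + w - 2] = 2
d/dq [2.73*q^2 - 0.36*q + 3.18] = 5.46*q - 0.36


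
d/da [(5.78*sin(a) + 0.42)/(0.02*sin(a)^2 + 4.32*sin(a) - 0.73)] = (-0.0167999999999964*sin(a) + 0.0578*cos(2*a) - 6.0916)*cos(a)/(0.02*sin(a)^2 + 4.32*sin(a) - 0.73)^2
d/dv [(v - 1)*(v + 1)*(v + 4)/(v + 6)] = 2*(v^3 + 11*v^2 + 24*v - 1)/(v^2 + 12*v + 36)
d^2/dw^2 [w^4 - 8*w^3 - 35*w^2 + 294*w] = 12*w^2 - 48*w - 70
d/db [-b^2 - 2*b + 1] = -2*b - 2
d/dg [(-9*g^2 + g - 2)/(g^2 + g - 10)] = 2*(-5*g^2 + 92*g - 4)/(g^4 + 2*g^3 - 19*g^2 - 20*g + 100)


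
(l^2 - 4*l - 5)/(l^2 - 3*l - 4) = (l - 5)/(l - 4)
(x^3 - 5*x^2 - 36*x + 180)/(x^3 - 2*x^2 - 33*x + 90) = (x - 6)/(x - 3)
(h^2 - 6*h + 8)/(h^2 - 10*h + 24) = (h - 2)/(h - 6)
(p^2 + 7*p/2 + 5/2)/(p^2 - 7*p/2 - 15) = (p + 1)/(p - 6)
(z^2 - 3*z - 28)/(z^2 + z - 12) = (z - 7)/(z - 3)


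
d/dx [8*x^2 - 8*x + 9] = 16*x - 8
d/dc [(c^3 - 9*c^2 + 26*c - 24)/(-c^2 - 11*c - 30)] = (-c^4 - 22*c^3 + 35*c^2 + 492*c - 1044)/(c^4 + 22*c^3 + 181*c^2 + 660*c + 900)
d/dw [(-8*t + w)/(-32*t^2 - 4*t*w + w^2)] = -1/(16*t^2 + 8*t*w + w^2)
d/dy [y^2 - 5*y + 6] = 2*y - 5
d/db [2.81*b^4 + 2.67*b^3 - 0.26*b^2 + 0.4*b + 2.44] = 11.24*b^3 + 8.01*b^2 - 0.52*b + 0.4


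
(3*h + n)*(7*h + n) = 21*h^2 + 10*h*n + n^2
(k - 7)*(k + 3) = k^2 - 4*k - 21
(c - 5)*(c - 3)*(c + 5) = c^3 - 3*c^2 - 25*c + 75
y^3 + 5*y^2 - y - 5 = (y - 1)*(y + 1)*(y + 5)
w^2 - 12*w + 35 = (w - 7)*(w - 5)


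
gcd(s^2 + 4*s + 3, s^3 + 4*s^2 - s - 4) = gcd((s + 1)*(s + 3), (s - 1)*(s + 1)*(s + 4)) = s + 1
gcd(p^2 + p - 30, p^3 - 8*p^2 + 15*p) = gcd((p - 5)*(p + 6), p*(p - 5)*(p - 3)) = p - 5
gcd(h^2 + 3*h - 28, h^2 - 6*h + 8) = h - 4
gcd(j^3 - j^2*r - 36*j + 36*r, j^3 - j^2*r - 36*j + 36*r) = -j^3 + j^2*r + 36*j - 36*r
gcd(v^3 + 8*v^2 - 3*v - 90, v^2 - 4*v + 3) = v - 3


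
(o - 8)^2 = o^2 - 16*o + 64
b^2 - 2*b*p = b*(b - 2*p)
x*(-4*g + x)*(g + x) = -4*g^2*x - 3*g*x^2 + x^3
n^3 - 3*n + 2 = (n - 1)^2*(n + 2)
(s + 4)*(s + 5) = s^2 + 9*s + 20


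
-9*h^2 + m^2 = (-3*h + m)*(3*h + m)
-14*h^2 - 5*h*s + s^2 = (-7*h + s)*(2*h + s)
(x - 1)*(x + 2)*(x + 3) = x^3 + 4*x^2 + x - 6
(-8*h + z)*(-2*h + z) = 16*h^2 - 10*h*z + z^2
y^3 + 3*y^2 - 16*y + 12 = (y - 2)*(y - 1)*(y + 6)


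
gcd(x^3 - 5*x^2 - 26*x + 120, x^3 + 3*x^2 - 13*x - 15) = x + 5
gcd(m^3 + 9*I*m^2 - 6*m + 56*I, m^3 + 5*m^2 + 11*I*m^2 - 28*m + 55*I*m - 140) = m^2 + 11*I*m - 28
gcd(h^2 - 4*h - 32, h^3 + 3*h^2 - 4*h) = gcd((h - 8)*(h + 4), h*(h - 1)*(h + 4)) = h + 4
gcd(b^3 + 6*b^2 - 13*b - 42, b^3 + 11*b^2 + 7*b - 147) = b^2 + 4*b - 21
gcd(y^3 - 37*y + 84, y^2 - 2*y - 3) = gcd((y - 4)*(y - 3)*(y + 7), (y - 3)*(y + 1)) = y - 3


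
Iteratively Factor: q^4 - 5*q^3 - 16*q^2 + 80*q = (q - 5)*(q^3 - 16*q) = (q - 5)*(q - 4)*(q^2 + 4*q) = q*(q - 5)*(q - 4)*(q + 4)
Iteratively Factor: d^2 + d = (d + 1)*(d)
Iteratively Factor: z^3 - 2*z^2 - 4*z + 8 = (z - 2)*(z^2 - 4) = (z - 2)^2*(z + 2)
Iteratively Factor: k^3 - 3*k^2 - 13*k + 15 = (k - 1)*(k^2 - 2*k - 15) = (k - 1)*(k + 3)*(k - 5)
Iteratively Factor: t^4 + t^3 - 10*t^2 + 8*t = (t - 1)*(t^3 + 2*t^2 - 8*t) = t*(t - 1)*(t^2 + 2*t - 8) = t*(t - 2)*(t - 1)*(t + 4)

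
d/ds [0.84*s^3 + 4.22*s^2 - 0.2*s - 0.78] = 2.52*s^2 + 8.44*s - 0.2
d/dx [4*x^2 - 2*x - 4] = 8*x - 2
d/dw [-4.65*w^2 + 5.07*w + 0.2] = 5.07 - 9.3*w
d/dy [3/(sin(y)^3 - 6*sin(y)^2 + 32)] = -9*sin(2*y)/(2*(sin(y) - 4)^3*(sin(y) + 2)^2)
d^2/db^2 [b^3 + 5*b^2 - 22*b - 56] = 6*b + 10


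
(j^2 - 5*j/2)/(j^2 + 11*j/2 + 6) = j*(2*j - 5)/(2*j^2 + 11*j + 12)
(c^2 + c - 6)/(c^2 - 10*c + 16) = (c + 3)/(c - 8)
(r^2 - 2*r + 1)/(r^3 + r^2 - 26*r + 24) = (r - 1)/(r^2 + 2*r - 24)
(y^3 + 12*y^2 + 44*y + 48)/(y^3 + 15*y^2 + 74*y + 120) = (y + 2)/(y + 5)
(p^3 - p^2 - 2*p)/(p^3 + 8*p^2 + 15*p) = (p^2 - p - 2)/(p^2 + 8*p + 15)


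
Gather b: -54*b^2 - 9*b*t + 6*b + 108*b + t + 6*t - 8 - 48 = -54*b^2 + b*(114 - 9*t) + 7*t - 56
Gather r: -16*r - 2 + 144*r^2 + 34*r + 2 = 144*r^2 + 18*r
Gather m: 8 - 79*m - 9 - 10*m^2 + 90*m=-10*m^2 + 11*m - 1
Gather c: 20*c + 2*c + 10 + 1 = 22*c + 11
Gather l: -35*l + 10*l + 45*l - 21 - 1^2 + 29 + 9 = 20*l + 16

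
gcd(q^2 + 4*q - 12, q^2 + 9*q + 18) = q + 6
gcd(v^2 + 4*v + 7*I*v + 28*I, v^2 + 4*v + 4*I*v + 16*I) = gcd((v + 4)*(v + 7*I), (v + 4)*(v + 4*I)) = v + 4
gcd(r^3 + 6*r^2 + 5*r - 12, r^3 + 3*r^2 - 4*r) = r^2 + 3*r - 4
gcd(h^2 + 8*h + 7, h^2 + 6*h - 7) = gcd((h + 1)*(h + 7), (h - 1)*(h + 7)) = h + 7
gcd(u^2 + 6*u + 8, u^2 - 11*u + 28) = 1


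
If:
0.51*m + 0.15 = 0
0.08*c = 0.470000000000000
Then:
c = 5.88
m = -0.29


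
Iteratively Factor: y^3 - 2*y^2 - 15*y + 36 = (y - 3)*(y^2 + y - 12) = (y - 3)^2*(y + 4)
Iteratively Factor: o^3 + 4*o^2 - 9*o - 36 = (o + 3)*(o^2 + o - 12) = (o - 3)*(o + 3)*(o + 4)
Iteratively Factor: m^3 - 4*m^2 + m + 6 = (m + 1)*(m^2 - 5*m + 6) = (m - 2)*(m + 1)*(m - 3)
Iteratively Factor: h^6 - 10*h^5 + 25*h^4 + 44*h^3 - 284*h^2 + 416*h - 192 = (h - 2)*(h^5 - 8*h^4 + 9*h^3 + 62*h^2 - 160*h + 96) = (h - 2)*(h - 1)*(h^4 - 7*h^3 + 2*h^2 + 64*h - 96) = (h - 4)*(h - 2)*(h - 1)*(h^3 - 3*h^2 - 10*h + 24) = (h - 4)*(h - 2)^2*(h - 1)*(h^2 - h - 12) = (h - 4)*(h - 2)^2*(h - 1)*(h + 3)*(h - 4)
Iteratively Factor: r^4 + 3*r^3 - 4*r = (r + 2)*(r^3 + r^2 - 2*r) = (r + 2)^2*(r^2 - r) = (r - 1)*(r + 2)^2*(r)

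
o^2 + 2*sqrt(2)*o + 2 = (o + sqrt(2))^2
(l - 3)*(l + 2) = l^2 - l - 6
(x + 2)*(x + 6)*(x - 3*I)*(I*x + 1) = I*x^4 + 4*x^3 + 8*I*x^3 + 32*x^2 + 9*I*x^2 + 48*x - 24*I*x - 36*I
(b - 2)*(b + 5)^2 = b^3 + 8*b^2 + 5*b - 50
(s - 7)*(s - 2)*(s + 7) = s^3 - 2*s^2 - 49*s + 98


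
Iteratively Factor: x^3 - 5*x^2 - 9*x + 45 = (x - 5)*(x^2 - 9) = (x - 5)*(x + 3)*(x - 3)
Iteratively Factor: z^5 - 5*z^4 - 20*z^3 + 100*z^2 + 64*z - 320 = (z + 2)*(z^4 - 7*z^3 - 6*z^2 + 112*z - 160) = (z + 2)*(z + 4)*(z^3 - 11*z^2 + 38*z - 40) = (z - 4)*(z + 2)*(z + 4)*(z^2 - 7*z + 10) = (z - 4)*(z - 2)*(z + 2)*(z + 4)*(z - 5)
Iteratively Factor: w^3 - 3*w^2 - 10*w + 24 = (w + 3)*(w^2 - 6*w + 8) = (w - 2)*(w + 3)*(w - 4)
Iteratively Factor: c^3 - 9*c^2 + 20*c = (c - 4)*(c^2 - 5*c) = c*(c - 4)*(c - 5)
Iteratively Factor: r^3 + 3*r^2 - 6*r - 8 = (r + 1)*(r^2 + 2*r - 8) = (r + 1)*(r + 4)*(r - 2)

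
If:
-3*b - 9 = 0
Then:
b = -3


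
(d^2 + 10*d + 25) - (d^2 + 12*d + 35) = -2*d - 10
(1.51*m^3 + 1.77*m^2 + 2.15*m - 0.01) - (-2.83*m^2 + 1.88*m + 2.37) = 1.51*m^3 + 4.6*m^2 + 0.27*m - 2.38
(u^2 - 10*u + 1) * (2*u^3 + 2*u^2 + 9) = 2*u^5 - 18*u^4 - 18*u^3 + 11*u^2 - 90*u + 9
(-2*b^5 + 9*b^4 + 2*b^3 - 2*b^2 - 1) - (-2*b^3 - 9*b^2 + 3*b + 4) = -2*b^5 + 9*b^4 + 4*b^3 + 7*b^2 - 3*b - 5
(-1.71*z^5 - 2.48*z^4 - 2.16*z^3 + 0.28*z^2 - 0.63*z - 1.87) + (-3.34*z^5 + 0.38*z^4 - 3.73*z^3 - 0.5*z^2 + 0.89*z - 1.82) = -5.05*z^5 - 2.1*z^4 - 5.89*z^3 - 0.22*z^2 + 0.26*z - 3.69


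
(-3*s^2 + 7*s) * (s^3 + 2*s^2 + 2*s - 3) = -3*s^5 + s^4 + 8*s^3 + 23*s^2 - 21*s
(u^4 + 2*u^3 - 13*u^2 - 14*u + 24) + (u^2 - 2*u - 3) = u^4 + 2*u^3 - 12*u^2 - 16*u + 21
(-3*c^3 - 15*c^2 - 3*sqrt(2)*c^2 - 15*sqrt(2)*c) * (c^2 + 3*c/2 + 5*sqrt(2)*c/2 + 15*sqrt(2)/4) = -3*c^5 - 39*c^4/2 - 21*sqrt(2)*c^4/2 - 273*sqrt(2)*c^3/4 - 75*c^3/2 - 315*sqrt(2)*c^2/4 - 195*c^2/2 - 225*c/2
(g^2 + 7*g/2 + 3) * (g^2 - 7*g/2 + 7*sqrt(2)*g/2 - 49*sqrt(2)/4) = g^4 + 7*sqrt(2)*g^3/2 - 37*g^2/4 - 259*sqrt(2)*g/8 - 21*g/2 - 147*sqrt(2)/4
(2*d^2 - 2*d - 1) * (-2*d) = -4*d^3 + 4*d^2 + 2*d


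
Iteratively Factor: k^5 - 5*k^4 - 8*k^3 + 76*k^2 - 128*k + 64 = (k - 2)*(k^4 - 3*k^3 - 14*k^2 + 48*k - 32) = (k - 2)^2*(k^3 - k^2 - 16*k + 16) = (k - 4)*(k - 2)^2*(k^2 + 3*k - 4) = (k - 4)*(k - 2)^2*(k - 1)*(k + 4)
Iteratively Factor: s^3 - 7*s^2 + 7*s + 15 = (s - 5)*(s^2 - 2*s - 3) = (s - 5)*(s + 1)*(s - 3)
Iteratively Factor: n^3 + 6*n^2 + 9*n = (n)*(n^2 + 6*n + 9) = n*(n + 3)*(n + 3)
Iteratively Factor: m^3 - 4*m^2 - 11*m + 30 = (m - 5)*(m^2 + m - 6) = (m - 5)*(m - 2)*(m + 3)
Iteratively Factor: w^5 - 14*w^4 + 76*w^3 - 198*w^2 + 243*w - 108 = (w - 3)*(w^4 - 11*w^3 + 43*w^2 - 69*w + 36) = (w - 3)*(w - 1)*(w^3 - 10*w^2 + 33*w - 36) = (w - 3)^2*(w - 1)*(w^2 - 7*w + 12) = (w - 3)^3*(w - 1)*(w - 4)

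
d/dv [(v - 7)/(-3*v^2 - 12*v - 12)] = (v - 16)/(3*(v^3 + 6*v^2 + 12*v + 8))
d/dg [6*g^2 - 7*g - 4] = 12*g - 7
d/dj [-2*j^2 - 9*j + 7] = -4*j - 9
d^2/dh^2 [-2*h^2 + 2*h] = -4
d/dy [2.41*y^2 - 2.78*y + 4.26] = 4.82*y - 2.78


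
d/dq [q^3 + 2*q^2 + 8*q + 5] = 3*q^2 + 4*q + 8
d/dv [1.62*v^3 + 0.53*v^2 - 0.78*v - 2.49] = 4.86*v^2 + 1.06*v - 0.78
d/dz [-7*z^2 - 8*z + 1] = -14*z - 8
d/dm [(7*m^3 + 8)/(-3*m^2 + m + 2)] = (21*m^2*(-3*m^2 + m + 2) + (6*m - 1)*(7*m^3 + 8))/(-3*m^2 + m + 2)^2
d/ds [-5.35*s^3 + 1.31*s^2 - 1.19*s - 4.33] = -16.05*s^2 + 2.62*s - 1.19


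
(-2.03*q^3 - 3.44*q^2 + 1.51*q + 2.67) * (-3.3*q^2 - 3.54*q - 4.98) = 6.699*q^5 + 18.5382*q^4 + 17.304*q^3 + 2.9748*q^2 - 16.9716*q - 13.2966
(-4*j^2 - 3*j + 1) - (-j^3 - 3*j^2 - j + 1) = j^3 - j^2 - 2*j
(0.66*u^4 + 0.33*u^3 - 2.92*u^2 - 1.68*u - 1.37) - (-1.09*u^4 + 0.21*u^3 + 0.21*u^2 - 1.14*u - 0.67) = 1.75*u^4 + 0.12*u^3 - 3.13*u^2 - 0.54*u - 0.7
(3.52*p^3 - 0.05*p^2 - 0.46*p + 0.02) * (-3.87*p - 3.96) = -13.6224*p^4 - 13.7457*p^3 + 1.9782*p^2 + 1.7442*p - 0.0792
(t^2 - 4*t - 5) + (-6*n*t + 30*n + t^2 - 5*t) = -6*n*t + 30*n + 2*t^2 - 9*t - 5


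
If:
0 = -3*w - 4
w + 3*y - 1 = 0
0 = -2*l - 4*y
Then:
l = -14/9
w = -4/3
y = 7/9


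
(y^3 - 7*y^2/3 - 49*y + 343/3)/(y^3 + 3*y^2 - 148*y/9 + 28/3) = 3*(y^2 - 49)/(3*y^2 + 16*y - 12)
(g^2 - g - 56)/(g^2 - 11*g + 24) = (g + 7)/(g - 3)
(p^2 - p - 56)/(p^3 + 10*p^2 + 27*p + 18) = (p^2 - p - 56)/(p^3 + 10*p^2 + 27*p + 18)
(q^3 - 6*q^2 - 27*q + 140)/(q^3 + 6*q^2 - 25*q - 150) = (q^2 - 11*q + 28)/(q^2 + q - 30)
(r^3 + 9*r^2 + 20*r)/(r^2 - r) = (r^2 + 9*r + 20)/(r - 1)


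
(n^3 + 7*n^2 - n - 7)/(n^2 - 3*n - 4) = (n^2 + 6*n - 7)/(n - 4)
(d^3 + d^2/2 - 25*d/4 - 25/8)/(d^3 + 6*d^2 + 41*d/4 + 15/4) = (d - 5/2)/(d + 3)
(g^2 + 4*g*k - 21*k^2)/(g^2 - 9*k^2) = (g + 7*k)/(g + 3*k)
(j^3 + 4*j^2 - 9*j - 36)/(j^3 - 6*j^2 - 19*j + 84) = (j + 3)/(j - 7)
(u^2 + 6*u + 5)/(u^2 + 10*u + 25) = (u + 1)/(u + 5)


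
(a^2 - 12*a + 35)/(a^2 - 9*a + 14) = (a - 5)/(a - 2)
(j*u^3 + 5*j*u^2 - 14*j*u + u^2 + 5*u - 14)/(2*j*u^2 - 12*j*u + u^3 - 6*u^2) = (j*u^3 + 5*j*u^2 - 14*j*u + u^2 + 5*u - 14)/(u*(2*j*u - 12*j + u^2 - 6*u))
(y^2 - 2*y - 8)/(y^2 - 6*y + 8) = (y + 2)/(y - 2)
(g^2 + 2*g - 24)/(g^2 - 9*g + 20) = (g + 6)/(g - 5)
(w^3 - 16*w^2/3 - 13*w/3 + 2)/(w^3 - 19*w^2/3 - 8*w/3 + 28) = (3*w^2 + 2*w - 1)/(3*w^2 - w - 14)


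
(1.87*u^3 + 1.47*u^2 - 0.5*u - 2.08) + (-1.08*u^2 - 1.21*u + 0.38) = 1.87*u^3 + 0.39*u^2 - 1.71*u - 1.7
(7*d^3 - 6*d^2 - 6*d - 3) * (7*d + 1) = 49*d^4 - 35*d^3 - 48*d^2 - 27*d - 3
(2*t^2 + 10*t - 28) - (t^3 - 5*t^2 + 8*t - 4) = -t^3 + 7*t^2 + 2*t - 24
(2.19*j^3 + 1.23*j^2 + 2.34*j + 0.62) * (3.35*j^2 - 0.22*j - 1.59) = 7.3365*j^5 + 3.6387*j^4 + 4.0863*j^3 - 0.3935*j^2 - 3.857*j - 0.9858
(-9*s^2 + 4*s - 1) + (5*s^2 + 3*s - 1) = -4*s^2 + 7*s - 2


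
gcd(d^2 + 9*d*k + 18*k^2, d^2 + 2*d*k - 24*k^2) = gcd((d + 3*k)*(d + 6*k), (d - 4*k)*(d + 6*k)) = d + 6*k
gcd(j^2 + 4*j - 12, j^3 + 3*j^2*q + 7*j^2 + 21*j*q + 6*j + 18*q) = j + 6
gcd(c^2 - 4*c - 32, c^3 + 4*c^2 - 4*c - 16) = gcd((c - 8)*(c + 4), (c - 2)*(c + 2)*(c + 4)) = c + 4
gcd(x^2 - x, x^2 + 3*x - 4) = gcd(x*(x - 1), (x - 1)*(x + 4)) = x - 1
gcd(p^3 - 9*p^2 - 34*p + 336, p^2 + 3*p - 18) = p + 6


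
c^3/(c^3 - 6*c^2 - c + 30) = c^3/(c^3 - 6*c^2 - c + 30)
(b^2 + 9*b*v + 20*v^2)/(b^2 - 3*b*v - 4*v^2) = (-b^2 - 9*b*v - 20*v^2)/(-b^2 + 3*b*v + 4*v^2)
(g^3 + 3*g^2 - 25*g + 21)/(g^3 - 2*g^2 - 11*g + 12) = (g^2 + 4*g - 21)/(g^2 - g - 12)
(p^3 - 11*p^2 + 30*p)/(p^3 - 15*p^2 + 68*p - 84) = p*(p - 5)/(p^2 - 9*p + 14)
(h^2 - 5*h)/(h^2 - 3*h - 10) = h/(h + 2)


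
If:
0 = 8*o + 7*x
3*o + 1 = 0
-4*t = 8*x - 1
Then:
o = -1/3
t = -43/84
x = 8/21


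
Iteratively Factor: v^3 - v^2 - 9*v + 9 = (v + 3)*(v^2 - 4*v + 3) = (v - 3)*(v + 3)*(v - 1)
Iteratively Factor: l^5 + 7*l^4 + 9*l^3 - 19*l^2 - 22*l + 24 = (l - 1)*(l^4 + 8*l^3 + 17*l^2 - 2*l - 24) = (l - 1)*(l + 3)*(l^3 + 5*l^2 + 2*l - 8) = (l - 1)*(l + 3)*(l + 4)*(l^2 + l - 2) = (l - 1)*(l + 2)*(l + 3)*(l + 4)*(l - 1)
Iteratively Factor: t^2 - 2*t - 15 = (t + 3)*(t - 5)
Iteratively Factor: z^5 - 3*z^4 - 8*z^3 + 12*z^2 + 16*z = (z + 1)*(z^4 - 4*z^3 - 4*z^2 + 16*z) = (z - 4)*(z + 1)*(z^3 - 4*z) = z*(z - 4)*(z + 1)*(z^2 - 4) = z*(z - 4)*(z + 1)*(z + 2)*(z - 2)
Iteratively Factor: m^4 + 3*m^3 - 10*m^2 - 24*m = (m - 3)*(m^3 + 6*m^2 + 8*m) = (m - 3)*(m + 2)*(m^2 + 4*m) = (m - 3)*(m + 2)*(m + 4)*(m)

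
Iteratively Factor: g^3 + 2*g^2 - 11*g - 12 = (g - 3)*(g^2 + 5*g + 4) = (g - 3)*(g + 1)*(g + 4)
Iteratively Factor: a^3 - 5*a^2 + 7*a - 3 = (a - 1)*(a^2 - 4*a + 3) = (a - 1)^2*(a - 3)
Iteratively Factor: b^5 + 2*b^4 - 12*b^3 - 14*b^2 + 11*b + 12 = (b - 1)*(b^4 + 3*b^3 - 9*b^2 - 23*b - 12) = (b - 1)*(b + 1)*(b^3 + 2*b^2 - 11*b - 12) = (b - 3)*(b - 1)*(b + 1)*(b^2 + 5*b + 4) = (b - 3)*(b - 1)*(b + 1)^2*(b + 4)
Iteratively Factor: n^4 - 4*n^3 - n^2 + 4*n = (n + 1)*(n^3 - 5*n^2 + 4*n) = (n - 4)*(n + 1)*(n^2 - n) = (n - 4)*(n - 1)*(n + 1)*(n)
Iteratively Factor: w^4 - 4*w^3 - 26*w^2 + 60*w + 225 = (w + 3)*(w^3 - 7*w^2 - 5*w + 75) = (w - 5)*(w + 3)*(w^2 - 2*w - 15) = (w - 5)*(w + 3)^2*(w - 5)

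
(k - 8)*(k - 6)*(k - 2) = k^3 - 16*k^2 + 76*k - 96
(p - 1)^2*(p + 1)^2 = p^4 - 2*p^2 + 1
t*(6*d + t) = 6*d*t + t^2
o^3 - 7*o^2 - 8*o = o*(o - 8)*(o + 1)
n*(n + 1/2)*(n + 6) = n^3 + 13*n^2/2 + 3*n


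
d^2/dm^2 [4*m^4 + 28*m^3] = 24*m*(2*m + 7)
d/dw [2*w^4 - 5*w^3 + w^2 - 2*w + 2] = 8*w^3 - 15*w^2 + 2*w - 2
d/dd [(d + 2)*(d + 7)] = 2*d + 9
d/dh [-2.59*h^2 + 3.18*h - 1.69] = 3.18 - 5.18*h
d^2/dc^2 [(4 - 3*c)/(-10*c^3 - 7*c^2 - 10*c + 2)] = 2*(900*c^5 - 1770*c^4 - 2393*c^3 - 1428*c^2 - 954*c - 396)/(1000*c^9 + 2100*c^8 + 4470*c^7 + 3943*c^6 + 3630*c^5 + 606*c^4 + 280*c^3 - 516*c^2 + 120*c - 8)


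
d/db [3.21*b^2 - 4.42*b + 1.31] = 6.42*b - 4.42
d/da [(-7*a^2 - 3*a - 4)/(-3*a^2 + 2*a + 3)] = (-23*a^2 - 66*a - 1)/(9*a^4 - 12*a^3 - 14*a^2 + 12*a + 9)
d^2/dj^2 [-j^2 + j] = -2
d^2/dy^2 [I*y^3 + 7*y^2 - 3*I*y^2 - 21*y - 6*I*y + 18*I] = 6*I*y + 14 - 6*I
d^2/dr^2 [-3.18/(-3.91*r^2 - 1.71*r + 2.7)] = (-97.232316*r^2 - 42.523596*r + 3.18*(7.82*r + 1.71)*(15.64*r + 3.42) + 67.14252)/(3.91*r^2 + 1.71*r - 2.7)^3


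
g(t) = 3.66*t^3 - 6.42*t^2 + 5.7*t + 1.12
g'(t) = 10.98*t^2 - 12.84*t + 5.7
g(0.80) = 3.45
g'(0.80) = 2.46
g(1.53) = 7.92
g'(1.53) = 11.76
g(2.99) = 58.60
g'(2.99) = 65.47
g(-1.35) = -27.28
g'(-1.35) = 43.05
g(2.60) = 36.87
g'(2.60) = 46.54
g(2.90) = 52.92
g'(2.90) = 60.81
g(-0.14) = 0.19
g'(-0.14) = 7.71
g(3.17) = 71.26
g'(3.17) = 75.33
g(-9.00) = -3238.34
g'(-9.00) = 1010.64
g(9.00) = 2200.54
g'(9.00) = 779.52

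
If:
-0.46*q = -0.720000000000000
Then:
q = 1.57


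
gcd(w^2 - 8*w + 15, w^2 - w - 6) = w - 3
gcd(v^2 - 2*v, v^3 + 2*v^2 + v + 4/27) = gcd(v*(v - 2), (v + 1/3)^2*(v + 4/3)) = 1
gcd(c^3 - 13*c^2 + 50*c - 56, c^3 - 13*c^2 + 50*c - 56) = c^3 - 13*c^2 + 50*c - 56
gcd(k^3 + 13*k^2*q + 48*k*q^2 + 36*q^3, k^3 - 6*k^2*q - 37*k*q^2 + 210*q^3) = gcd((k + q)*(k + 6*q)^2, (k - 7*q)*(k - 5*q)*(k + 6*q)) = k + 6*q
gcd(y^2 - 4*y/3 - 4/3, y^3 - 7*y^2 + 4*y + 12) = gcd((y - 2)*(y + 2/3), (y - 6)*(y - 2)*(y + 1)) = y - 2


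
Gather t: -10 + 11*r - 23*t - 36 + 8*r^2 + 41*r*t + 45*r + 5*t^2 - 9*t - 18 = 8*r^2 + 56*r + 5*t^2 + t*(41*r - 32) - 64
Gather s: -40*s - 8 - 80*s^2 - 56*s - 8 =-80*s^2 - 96*s - 16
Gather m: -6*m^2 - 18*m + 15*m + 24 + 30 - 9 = -6*m^2 - 3*m + 45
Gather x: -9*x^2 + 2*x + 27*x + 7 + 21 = -9*x^2 + 29*x + 28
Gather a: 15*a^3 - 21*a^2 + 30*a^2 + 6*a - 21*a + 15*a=15*a^3 + 9*a^2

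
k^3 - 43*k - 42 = (k - 7)*(k + 1)*(k + 6)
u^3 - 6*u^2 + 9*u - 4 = (u - 4)*(u - 1)^2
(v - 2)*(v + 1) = v^2 - v - 2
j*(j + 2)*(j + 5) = j^3 + 7*j^2 + 10*j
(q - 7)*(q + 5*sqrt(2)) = q^2 - 7*q + 5*sqrt(2)*q - 35*sqrt(2)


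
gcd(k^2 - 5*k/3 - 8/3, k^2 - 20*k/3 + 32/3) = k - 8/3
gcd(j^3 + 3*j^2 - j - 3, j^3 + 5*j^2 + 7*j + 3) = j^2 + 4*j + 3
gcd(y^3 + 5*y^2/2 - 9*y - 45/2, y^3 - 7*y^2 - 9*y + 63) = y^2 - 9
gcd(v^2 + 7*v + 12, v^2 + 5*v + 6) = v + 3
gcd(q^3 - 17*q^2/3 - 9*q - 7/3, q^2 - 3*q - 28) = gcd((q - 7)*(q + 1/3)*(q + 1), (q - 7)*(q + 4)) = q - 7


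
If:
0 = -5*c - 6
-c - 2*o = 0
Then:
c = -6/5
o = 3/5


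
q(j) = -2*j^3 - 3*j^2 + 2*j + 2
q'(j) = -6*j^2 - 6*j + 2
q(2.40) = -38.13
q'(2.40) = -46.96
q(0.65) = 1.48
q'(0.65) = -4.44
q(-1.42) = -1.16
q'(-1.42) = -1.58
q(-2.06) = 2.63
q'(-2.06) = -11.10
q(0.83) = 0.45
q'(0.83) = -7.11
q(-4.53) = 117.30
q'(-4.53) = -93.95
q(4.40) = -217.65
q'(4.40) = -140.56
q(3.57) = -120.09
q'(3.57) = -95.89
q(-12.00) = 3002.00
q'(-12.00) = -790.00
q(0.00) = 2.00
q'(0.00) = 2.00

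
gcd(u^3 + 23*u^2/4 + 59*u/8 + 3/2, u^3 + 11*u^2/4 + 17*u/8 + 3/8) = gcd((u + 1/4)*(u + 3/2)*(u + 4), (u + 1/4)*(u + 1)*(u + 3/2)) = u^2 + 7*u/4 + 3/8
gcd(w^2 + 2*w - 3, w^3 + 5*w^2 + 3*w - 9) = w^2 + 2*w - 3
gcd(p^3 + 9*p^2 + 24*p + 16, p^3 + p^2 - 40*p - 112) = p^2 + 8*p + 16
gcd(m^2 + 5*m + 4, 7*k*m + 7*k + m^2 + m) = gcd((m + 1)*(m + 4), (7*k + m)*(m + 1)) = m + 1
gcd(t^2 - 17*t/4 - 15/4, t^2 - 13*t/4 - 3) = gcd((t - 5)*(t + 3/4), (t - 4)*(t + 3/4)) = t + 3/4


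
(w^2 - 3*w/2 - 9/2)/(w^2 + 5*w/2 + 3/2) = (w - 3)/(w + 1)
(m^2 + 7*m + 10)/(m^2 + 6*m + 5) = (m + 2)/(m + 1)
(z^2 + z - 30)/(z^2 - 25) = (z + 6)/(z + 5)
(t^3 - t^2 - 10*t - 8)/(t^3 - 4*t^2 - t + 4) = (t + 2)/(t - 1)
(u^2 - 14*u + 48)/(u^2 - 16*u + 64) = (u - 6)/(u - 8)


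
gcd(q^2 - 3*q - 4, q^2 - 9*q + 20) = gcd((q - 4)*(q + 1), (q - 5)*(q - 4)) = q - 4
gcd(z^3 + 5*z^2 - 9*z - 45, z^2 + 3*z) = z + 3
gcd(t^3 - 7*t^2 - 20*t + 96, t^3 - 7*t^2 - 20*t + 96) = t^3 - 7*t^2 - 20*t + 96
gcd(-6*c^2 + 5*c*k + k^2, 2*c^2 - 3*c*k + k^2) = c - k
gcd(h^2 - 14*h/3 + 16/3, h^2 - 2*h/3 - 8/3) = h - 2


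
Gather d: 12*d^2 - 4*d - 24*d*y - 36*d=12*d^2 + d*(-24*y - 40)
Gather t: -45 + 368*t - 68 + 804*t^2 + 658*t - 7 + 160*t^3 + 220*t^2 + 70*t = 160*t^3 + 1024*t^2 + 1096*t - 120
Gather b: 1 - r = 1 - r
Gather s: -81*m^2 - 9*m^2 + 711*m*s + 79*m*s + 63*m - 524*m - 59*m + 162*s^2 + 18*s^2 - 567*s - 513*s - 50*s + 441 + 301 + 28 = -90*m^2 - 520*m + 180*s^2 + s*(790*m - 1130) + 770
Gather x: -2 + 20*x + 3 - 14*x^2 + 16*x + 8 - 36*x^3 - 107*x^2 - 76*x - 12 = -36*x^3 - 121*x^2 - 40*x - 3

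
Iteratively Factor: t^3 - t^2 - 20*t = (t + 4)*(t^2 - 5*t) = t*(t + 4)*(t - 5)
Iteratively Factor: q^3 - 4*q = (q - 2)*(q^2 + 2*q) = q*(q - 2)*(q + 2)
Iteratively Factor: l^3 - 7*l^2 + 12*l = (l)*(l^2 - 7*l + 12) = l*(l - 4)*(l - 3)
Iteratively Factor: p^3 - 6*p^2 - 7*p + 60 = (p - 5)*(p^2 - p - 12) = (p - 5)*(p - 4)*(p + 3)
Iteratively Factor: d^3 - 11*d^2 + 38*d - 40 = (d - 2)*(d^2 - 9*d + 20) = (d - 4)*(d - 2)*(d - 5)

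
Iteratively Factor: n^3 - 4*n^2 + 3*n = (n)*(n^2 - 4*n + 3) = n*(n - 3)*(n - 1)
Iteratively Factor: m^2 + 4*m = (m)*(m + 4)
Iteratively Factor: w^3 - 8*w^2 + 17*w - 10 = (w - 5)*(w^2 - 3*w + 2) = (w - 5)*(w - 1)*(w - 2)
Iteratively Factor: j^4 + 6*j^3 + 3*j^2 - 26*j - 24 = (j + 3)*(j^3 + 3*j^2 - 6*j - 8) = (j - 2)*(j + 3)*(j^2 + 5*j + 4) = (j - 2)*(j + 1)*(j + 3)*(j + 4)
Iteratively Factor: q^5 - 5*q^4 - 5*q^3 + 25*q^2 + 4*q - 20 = (q - 1)*(q^4 - 4*q^3 - 9*q^2 + 16*q + 20) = (q - 1)*(q + 2)*(q^3 - 6*q^2 + 3*q + 10) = (q - 2)*(q - 1)*(q + 2)*(q^2 - 4*q - 5) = (q - 5)*(q - 2)*(q - 1)*(q + 2)*(q + 1)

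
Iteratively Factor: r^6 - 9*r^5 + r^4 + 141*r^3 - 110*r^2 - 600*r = (r + 2)*(r^5 - 11*r^4 + 23*r^3 + 95*r^2 - 300*r) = (r + 2)*(r + 3)*(r^4 - 14*r^3 + 65*r^2 - 100*r) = (r - 5)*(r + 2)*(r + 3)*(r^3 - 9*r^2 + 20*r) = r*(r - 5)*(r + 2)*(r + 3)*(r^2 - 9*r + 20) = r*(r - 5)*(r - 4)*(r + 2)*(r + 3)*(r - 5)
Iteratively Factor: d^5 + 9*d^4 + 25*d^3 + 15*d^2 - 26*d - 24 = (d - 1)*(d^4 + 10*d^3 + 35*d^2 + 50*d + 24) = (d - 1)*(d + 2)*(d^3 + 8*d^2 + 19*d + 12) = (d - 1)*(d + 2)*(d + 4)*(d^2 + 4*d + 3) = (d - 1)*(d + 1)*(d + 2)*(d + 4)*(d + 3)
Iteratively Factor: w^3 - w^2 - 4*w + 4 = (w + 2)*(w^2 - 3*w + 2) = (w - 2)*(w + 2)*(w - 1)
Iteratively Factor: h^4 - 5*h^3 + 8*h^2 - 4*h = (h - 2)*(h^3 - 3*h^2 + 2*h) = (h - 2)^2*(h^2 - h) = h*(h - 2)^2*(h - 1)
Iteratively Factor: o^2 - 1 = (o - 1)*(o + 1)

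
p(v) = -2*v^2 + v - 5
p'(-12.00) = 49.00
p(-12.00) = -305.00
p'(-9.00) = 37.00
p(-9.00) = -176.00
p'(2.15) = -7.60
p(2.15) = -12.10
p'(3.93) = -14.72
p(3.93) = -31.96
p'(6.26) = -24.04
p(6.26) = -77.12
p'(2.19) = -7.76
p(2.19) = -12.40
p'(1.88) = -6.52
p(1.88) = -10.19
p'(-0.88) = 4.52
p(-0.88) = -7.43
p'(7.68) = -29.72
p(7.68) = -115.28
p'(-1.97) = 8.88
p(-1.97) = -14.73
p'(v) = 1 - 4*v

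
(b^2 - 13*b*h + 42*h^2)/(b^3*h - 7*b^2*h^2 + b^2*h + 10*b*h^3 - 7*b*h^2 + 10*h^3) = (b^2 - 13*b*h + 42*h^2)/(h*(b^3 - 7*b^2*h + b^2 + 10*b*h^2 - 7*b*h + 10*h^2))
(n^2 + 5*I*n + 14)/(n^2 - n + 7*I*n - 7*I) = (n - 2*I)/(n - 1)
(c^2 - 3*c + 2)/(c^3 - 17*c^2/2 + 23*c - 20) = 2*(c - 1)/(2*c^2 - 13*c + 20)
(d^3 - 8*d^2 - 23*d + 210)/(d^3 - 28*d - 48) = (d^2 - 2*d - 35)/(d^2 + 6*d + 8)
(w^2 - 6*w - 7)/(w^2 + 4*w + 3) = (w - 7)/(w + 3)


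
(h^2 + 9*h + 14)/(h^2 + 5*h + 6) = (h + 7)/(h + 3)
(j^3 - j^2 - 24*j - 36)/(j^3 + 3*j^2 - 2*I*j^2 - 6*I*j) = (j^2 - 4*j - 12)/(j*(j - 2*I))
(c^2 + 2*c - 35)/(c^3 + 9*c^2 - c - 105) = (c - 5)/(c^2 + 2*c - 15)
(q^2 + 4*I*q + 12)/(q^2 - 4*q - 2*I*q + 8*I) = (q + 6*I)/(q - 4)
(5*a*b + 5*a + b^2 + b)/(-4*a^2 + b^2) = (-5*a*b - 5*a - b^2 - b)/(4*a^2 - b^2)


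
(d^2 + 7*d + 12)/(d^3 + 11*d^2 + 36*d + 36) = (d + 4)/(d^2 + 8*d + 12)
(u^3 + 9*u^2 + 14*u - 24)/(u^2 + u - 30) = (u^2 + 3*u - 4)/(u - 5)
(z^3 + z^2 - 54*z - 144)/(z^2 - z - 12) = (z^2 - 2*z - 48)/(z - 4)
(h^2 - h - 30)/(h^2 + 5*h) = (h - 6)/h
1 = 1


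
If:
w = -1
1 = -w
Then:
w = -1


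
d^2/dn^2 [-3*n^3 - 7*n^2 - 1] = -18*n - 14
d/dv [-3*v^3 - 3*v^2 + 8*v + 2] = -9*v^2 - 6*v + 8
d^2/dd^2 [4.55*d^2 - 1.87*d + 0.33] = 9.10000000000000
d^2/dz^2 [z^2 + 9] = 2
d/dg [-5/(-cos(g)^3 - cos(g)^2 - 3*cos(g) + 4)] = 5*(3*cos(g)^2 + 2*cos(g) + 3)*sin(g)/(cos(g)^3 + cos(g)^2 + 3*cos(g) - 4)^2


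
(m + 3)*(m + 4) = m^2 + 7*m + 12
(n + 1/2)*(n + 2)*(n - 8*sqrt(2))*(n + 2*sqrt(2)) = n^4 - 6*sqrt(2)*n^3 + 5*n^3/2 - 31*n^2 - 15*sqrt(2)*n^2 - 80*n - 6*sqrt(2)*n - 32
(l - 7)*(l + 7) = l^2 - 49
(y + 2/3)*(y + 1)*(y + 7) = y^3 + 26*y^2/3 + 37*y/3 + 14/3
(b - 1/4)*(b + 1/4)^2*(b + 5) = b^4 + 21*b^3/4 + 19*b^2/16 - 21*b/64 - 5/64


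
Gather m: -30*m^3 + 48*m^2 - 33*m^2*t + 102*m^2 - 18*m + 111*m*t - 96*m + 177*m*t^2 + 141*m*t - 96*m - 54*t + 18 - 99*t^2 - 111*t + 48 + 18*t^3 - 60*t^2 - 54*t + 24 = -30*m^3 + m^2*(150 - 33*t) + m*(177*t^2 + 252*t - 210) + 18*t^3 - 159*t^2 - 219*t + 90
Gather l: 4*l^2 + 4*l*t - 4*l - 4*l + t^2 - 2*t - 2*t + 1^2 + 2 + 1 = 4*l^2 + l*(4*t - 8) + t^2 - 4*t + 4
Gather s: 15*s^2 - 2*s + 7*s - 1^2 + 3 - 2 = 15*s^2 + 5*s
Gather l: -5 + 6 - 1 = 0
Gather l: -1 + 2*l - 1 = 2*l - 2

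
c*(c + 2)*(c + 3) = c^3 + 5*c^2 + 6*c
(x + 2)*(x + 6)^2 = x^3 + 14*x^2 + 60*x + 72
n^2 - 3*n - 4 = (n - 4)*(n + 1)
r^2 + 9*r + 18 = (r + 3)*(r + 6)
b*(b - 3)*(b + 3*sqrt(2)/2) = b^3 - 3*b^2 + 3*sqrt(2)*b^2/2 - 9*sqrt(2)*b/2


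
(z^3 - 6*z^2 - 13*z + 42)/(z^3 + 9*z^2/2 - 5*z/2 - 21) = 2*(z - 7)/(2*z + 7)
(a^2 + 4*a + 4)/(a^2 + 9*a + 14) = (a + 2)/(a + 7)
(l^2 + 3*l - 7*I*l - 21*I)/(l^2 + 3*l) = (l - 7*I)/l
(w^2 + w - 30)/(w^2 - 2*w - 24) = (-w^2 - w + 30)/(-w^2 + 2*w + 24)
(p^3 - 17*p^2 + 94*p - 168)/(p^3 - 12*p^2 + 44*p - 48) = (p - 7)/(p - 2)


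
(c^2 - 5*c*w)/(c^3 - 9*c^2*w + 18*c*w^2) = (c - 5*w)/(c^2 - 9*c*w + 18*w^2)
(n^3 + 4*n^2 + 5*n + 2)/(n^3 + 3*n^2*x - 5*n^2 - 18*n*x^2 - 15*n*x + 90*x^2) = (n^3 + 4*n^2 + 5*n + 2)/(n^3 + 3*n^2*x - 5*n^2 - 18*n*x^2 - 15*n*x + 90*x^2)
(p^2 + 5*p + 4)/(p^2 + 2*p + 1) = (p + 4)/(p + 1)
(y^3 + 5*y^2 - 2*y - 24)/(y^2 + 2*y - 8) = y + 3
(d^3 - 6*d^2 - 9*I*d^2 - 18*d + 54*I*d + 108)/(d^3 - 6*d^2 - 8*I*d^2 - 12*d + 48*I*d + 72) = (d - 3*I)/(d - 2*I)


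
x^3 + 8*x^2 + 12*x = x*(x + 2)*(x + 6)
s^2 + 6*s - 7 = (s - 1)*(s + 7)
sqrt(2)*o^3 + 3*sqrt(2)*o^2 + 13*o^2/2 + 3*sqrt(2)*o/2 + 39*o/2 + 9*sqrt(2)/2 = (o + 3)*(o + 3*sqrt(2))*(sqrt(2)*o + 1/2)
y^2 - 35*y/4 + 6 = (y - 8)*(y - 3/4)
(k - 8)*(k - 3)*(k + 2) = k^3 - 9*k^2 + 2*k + 48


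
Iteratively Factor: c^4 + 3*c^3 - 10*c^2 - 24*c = (c + 4)*(c^3 - c^2 - 6*c) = c*(c + 4)*(c^2 - c - 6) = c*(c - 3)*(c + 4)*(c + 2)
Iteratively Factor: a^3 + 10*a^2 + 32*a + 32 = (a + 2)*(a^2 + 8*a + 16) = (a + 2)*(a + 4)*(a + 4)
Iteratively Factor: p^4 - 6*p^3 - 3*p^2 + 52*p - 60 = (p - 5)*(p^3 - p^2 - 8*p + 12) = (p - 5)*(p - 2)*(p^2 + p - 6) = (p - 5)*(p - 2)*(p + 3)*(p - 2)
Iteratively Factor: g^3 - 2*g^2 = (g - 2)*(g^2) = g*(g - 2)*(g)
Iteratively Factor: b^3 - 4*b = (b + 2)*(b^2 - 2*b) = b*(b + 2)*(b - 2)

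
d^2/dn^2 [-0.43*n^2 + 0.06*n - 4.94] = -0.860000000000000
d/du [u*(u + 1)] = 2*u + 1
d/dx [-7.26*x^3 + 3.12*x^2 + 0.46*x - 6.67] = -21.78*x^2 + 6.24*x + 0.46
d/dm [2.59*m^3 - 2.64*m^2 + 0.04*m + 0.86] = 7.77*m^2 - 5.28*m + 0.04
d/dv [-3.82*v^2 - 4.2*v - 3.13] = -7.64*v - 4.2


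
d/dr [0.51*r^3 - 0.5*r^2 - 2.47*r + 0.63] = 1.53*r^2 - 1.0*r - 2.47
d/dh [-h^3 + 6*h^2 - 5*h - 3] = -3*h^2 + 12*h - 5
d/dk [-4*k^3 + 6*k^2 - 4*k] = -12*k^2 + 12*k - 4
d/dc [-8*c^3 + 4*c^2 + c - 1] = -24*c^2 + 8*c + 1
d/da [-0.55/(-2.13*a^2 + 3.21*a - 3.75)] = (1.7655 - 2.343*a)/(2.13*a^2 - 3.21*a + 3.75)^2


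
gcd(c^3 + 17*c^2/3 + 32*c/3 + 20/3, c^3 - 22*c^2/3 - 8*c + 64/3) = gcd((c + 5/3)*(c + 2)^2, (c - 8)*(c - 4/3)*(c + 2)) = c + 2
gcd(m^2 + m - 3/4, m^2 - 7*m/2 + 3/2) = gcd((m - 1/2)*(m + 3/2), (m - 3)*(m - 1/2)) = m - 1/2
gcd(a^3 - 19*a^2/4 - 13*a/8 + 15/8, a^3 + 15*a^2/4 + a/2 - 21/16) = a^2 + a/4 - 3/8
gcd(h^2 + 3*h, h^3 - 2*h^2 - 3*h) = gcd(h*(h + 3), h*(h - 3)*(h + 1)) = h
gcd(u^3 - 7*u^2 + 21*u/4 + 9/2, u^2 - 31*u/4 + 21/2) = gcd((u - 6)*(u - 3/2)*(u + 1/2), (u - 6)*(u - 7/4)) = u - 6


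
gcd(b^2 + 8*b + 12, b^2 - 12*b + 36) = 1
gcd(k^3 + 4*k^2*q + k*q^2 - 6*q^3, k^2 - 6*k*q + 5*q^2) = -k + q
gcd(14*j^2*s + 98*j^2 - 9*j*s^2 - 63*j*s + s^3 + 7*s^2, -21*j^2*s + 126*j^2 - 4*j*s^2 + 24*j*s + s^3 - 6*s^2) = -7*j + s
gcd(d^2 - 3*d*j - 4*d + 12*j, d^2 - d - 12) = d - 4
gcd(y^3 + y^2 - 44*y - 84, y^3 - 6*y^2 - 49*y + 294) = y - 7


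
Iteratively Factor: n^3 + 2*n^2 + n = (n + 1)*(n^2 + n) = n*(n + 1)*(n + 1)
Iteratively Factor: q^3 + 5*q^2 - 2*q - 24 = (q + 4)*(q^2 + q - 6) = (q - 2)*(q + 4)*(q + 3)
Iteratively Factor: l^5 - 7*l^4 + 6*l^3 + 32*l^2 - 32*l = (l - 1)*(l^4 - 6*l^3 + 32*l) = l*(l - 1)*(l^3 - 6*l^2 + 32) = l*(l - 1)*(l + 2)*(l^2 - 8*l + 16) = l*(l - 4)*(l - 1)*(l + 2)*(l - 4)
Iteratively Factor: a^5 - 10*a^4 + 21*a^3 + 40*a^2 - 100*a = (a - 5)*(a^4 - 5*a^3 - 4*a^2 + 20*a) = (a - 5)*(a - 2)*(a^3 - 3*a^2 - 10*a) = a*(a - 5)*(a - 2)*(a^2 - 3*a - 10) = a*(a - 5)^2*(a - 2)*(a + 2)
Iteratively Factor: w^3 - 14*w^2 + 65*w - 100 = (w - 5)*(w^2 - 9*w + 20) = (w - 5)^2*(w - 4)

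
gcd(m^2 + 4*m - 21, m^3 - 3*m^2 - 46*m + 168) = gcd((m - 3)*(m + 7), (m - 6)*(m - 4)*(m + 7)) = m + 7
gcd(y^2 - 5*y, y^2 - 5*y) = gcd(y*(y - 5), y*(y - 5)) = y^2 - 5*y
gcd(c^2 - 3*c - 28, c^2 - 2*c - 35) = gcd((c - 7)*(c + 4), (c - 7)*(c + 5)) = c - 7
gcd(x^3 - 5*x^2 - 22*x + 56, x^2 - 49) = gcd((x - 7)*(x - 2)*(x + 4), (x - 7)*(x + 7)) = x - 7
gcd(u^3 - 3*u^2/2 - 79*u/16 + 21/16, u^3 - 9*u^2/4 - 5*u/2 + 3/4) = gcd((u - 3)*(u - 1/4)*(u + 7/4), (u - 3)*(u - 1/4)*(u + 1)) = u^2 - 13*u/4 + 3/4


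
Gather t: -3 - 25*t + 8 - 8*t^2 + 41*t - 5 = -8*t^2 + 16*t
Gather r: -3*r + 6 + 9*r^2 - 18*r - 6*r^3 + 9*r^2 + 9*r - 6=-6*r^3 + 18*r^2 - 12*r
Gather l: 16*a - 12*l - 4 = 16*a - 12*l - 4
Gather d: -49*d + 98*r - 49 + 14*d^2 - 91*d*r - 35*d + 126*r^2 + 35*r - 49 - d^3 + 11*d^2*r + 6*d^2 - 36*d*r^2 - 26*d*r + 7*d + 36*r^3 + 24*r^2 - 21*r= -d^3 + d^2*(11*r + 20) + d*(-36*r^2 - 117*r - 77) + 36*r^3 + 150*r^2 + 112*r - 98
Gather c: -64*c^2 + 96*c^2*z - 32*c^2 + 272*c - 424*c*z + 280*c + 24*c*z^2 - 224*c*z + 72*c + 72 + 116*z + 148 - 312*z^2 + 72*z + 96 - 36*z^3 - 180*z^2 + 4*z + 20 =c^2*(96*z - 96) + c*(24*z^2 - 648*z + 624) - 36*z^3 - 492*z^2 + 192*z + 336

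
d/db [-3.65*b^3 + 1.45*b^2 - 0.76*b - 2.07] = -10.95*b^2 + 2.9*b - 0.76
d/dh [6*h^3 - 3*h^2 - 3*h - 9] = 18*h^2 - 6*h - 3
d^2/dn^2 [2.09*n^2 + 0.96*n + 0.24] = 4.18000000000000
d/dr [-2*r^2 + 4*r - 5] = 4 - 4*r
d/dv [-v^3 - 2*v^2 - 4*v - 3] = -3*v^2 - 4*v - 4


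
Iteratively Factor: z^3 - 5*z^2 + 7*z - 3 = (z - 1)*(z^2 - 4*z + 3) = (z - 3)*(z - 1)*(z - 1)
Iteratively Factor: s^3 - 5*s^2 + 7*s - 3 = (s - 3)*(s^2 - 2*s + 1) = (s - 3)*(s - 1)*(s - 1)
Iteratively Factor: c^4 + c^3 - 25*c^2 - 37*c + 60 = (c + 3)*(c^3 - 2*c^2 - 19*c + 20) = (c - 1)*(c + 3)*(c^2 - c - 20) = (c - 1)*(c + 3)*(c + 4)*(c - 5)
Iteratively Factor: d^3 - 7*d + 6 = (d - 1)*(d^2 + d - 6) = (d - 1)*(d + 3)*(d - 2)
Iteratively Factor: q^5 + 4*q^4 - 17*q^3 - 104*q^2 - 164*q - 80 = (q + 2)*(q^4 + 2*q^3 - 21*q^2 - 62*q - 40) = (q + 2)^2*(q^3 - 21*q - 20) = (q + 1)*(q + 2)^2*(q^2 - q - 20) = (q + 1)*(q + 2)^2*(q + 4)*(q - 5)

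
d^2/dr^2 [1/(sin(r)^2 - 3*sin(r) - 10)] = (-4*sin(r)^4 + 9*sin(r)^3 - 43*sin(r)^2 + 12*sin(r) + 38)/((sin(r) - 5)^3*(sin(r) + 2)^3)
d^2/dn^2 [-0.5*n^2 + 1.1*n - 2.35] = -1.00000000000000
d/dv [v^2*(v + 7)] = v*(3*v + 14)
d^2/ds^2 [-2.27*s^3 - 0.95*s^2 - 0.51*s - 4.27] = -13.62*s - 1.9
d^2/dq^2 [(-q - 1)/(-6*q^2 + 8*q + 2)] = ((1 - 9*q)*(-3*q^2 + 4*q + 1) - 4*(q + 1)*(3*q - 2)^2)/(-3*q^2 + 4*q + 1)^3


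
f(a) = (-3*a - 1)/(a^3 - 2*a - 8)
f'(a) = (2 - 3*a^2)*(-3*a - 1)/(a^3 - 2*a - 8)^2 - 3/(a^3 - 2*a - 8) = (-3*a^3 + 6*a + (3*a + 1)*(3*a^2 - 2) + 24)/(-a^3 + 2*a + 8)^2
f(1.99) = 1.70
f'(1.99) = 4.83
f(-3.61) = -0.21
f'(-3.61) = -0.10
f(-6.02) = -0.08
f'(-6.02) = -0.03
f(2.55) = -2.48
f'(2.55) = 11.63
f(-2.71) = -0.32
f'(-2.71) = -0.15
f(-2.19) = -0.39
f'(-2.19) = -0.13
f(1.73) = 0.99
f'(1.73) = 1.57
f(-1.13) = -0.33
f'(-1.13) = 0.33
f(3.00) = -0.77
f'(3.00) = 1.25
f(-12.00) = -0.02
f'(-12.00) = 0.00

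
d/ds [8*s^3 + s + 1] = 24*s^2 + 1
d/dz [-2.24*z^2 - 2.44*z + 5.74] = -4.48*z - 2.44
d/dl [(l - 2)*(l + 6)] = 2*l + 4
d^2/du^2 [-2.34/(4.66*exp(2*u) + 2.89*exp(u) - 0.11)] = (-2.34*(9.32*exp(u) + 2.89)*(18.64*exp(u) + 5.78)*exp(u) + (43.6176*exp(u) + 6.7626)*(4.66*exp(2*u) + 2.89*exp(u) - 0.11))*exp(u)/(4.66*exp(2*u) + 2.89*exp(u) - 0.11)^3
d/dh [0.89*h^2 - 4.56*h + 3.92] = 1.78*h - 4.56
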